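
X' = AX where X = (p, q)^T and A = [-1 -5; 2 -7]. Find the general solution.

Coefficient matrix A = [[-1, -5], [2, -7]].
Characteristic polynomial det(A - λI) = λ^2 + 8λ + 17 = 0.
Eigenvalues λ = -4 ± i (complex conjugate pair).
For λ=-4+i: an eigenvector is (1,1) - i(-2,-1) = (1 + 2i, 1 + i).
A real fundamental pair from Re and Im of e^((-4+i)t)v: X_1 = e^(-4t)(cos(t)·(1,1) + sin(t)·(-2,-1)), X_2 = e^(-4t)(sin(t)·(1,1) - cos(t)·(-2,-1)).
General solution: C_1X_1 + C_2X_2.

p(t) = -2C_1e^(-4t)sin(t) + C_1e^(-4t)cos(t) + C_2e^(-4t)sin(t) + 2C_2e^(-4t)cos(t), q(t) = -C_1e^(-4t)sin(t) + C_1e^(-4t)cos(t) + C_2e^(-4t)sin(t) + C_2e^(-4t)cos(t)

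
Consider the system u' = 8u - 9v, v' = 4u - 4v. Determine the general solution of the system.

Coefficient matrix A = [[8, -9], [4, -4]].
Characteristic polynomial det(A - λI) = λ^2 - 4λ + 4 = 0.
Single eigenvalue λ = 2 with algebraic multiplicity 2.
Eigenvector v = (-3,-2); generalized eigenvector w with (A-λI)w=v is (-2,-1).
General solution: e^(2t)[c_1·v + c_2·(t·v + w)].

u(t) = -3c_1e^(2t) - 3c_2te^(2t) - 2c_2e^(2t), v(t) = -2c_1e^(2t) - 2c_2te^(2t) - c_2e^(2t)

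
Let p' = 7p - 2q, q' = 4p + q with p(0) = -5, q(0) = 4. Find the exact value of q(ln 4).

-13184

A = [[7,-2],[4,1]]; eigenvalues λ = 5, 3.
Eigenvectors: (1,1) for λ=5, (1,2) for λ=3.
From the initial condition, c_1 = -14, c_2 = 9.
q(ln 4) = (-14)(4^5)(1) + (9)(4^3)(2) = -13184.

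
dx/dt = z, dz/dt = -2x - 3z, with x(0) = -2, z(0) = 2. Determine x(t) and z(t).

x(t) = -2e^(-t), z(t) = 2e^(-t)

Coefficient matrix A = [[0, 1], [-2, -3]].
Characteristic polynomial det(A - λI) = λ^2 + 3λ + 2 = 0.
Eigenvalues λ = -2, -1.
For λ=-2: (A-λI) row 1 is [2, 1], so an eigenvector is (-1, 2).
For λ=-1: (A-λI) row 1 is [1, 1], so an eigenvector is (1, -1).
General solution: K_1e^(-2t)(-1,2) + K_2e^(-t)(1,-1).
Applying x(0)=-2, z(0)=2 gives K_1=0, K_2=-2.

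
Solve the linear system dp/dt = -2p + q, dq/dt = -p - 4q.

Coefficient matrix A = [[-2, 1], [-1, -4]].
Characteristic polynomial det(A - λI) = λ^2 + 6λ + 9 = 0.
Single eigenvalue λ = -3 with algebraic multiplicity 2.
Eigenvector v = (1,-1); generalized eigenvector w with (A-λI)w=v is (0,1).
General solution: e^(-3t)[K_1·v + K_2·(t·v + w)].

p(t) = K_1e^(-3t) + K_2te^(-3t), q(t) = -K_1e^(-3t) - K_2te^(-3t) + K_2e^(-3t)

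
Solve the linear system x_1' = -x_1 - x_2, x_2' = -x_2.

x_1(t) = -K_1e^(-t) - K_2te^(-t) + 2K_2e^(-t), x_2(t) = K_2e^(-t)

Coefficient matrix A = [[-1, -1], [0, -1]].
Characteristic polynomial det(A - λI) = λ^2 + 2λ + 1 = 0.
Single eigenvalue λ = -1 with algebraic multiplicity 2.
Eigenvector v = (-1,0); generalized eigenvector w with (A-λI)w=v is (2,1).
General solution: e^(-t)[K_1·v + K_2·(t·v + w)].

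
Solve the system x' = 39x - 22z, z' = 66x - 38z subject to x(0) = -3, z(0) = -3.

Coefficient matrix A = [[39, -22], [66, -38]].
Characteristic polynomial det(A - λI) = λ^2 - λ - 30 = 0.
Eigenvalues λ = 6, -5.
For λ=6: (A-λI) row 1 is [33, -22], so an eigenvector is (2, 3).
For λ=-5: (A-λI) row 1 is [44, -22], so an eigenvector is (1, 2).
General solution: C_1e^(6t)(2,3) + C_2e^(-5t)(1,2).
Applying x(0)=-3, z(0)=-3 gives C_1=-3, C_2=3.

x(t) = -6e^(6t) + 3e^(-5t), z(t) = -9e^(6t) + 6e^(-5t)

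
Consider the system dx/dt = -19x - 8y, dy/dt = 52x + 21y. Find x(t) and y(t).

x(t) = -K_1e^(t)sin(4t) - K_1e^(t)cos(4t) - K_2e^(t)sin(4t) + K_2e^(t)cos(4t), y(t) = 2K_1e^(t)sin(4t) + 3K_1e^(t)cos(4t) + 3K_2e^(t)sin(4t) - 2K_2e^(t)cos(4t)

Coefficient matrix A = [[-19, -8], [52, 21]].
Characteristic polynomial det(A - λI) = λ^2 - 2λ + 17 = 0.
Eigenvalues λ = 1 ± 4i (complex conjugate pair).
For λ=1+4i: an eigenvector is (-1,3) - i(-1,2) = (-1 + i, 3 - 2i).
A real fundamental pair from Re and Im of e^((1+4i)t)v: X_1 = e^(t)(cos(4t)·(-1,3) + sin(4t)·(-1,2)), X_2 = e^(t)(sin(4t)·(-1,3) - cos(4t)·(-1,2)).
General solution: K_1X_1 + K_2X_2.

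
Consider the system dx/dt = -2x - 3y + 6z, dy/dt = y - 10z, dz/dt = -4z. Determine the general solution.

Coefficient matrix A = [[-2, -3, 6], [0, 1, -10], [0, 0, -4]].
det(A - λI) = 0 gives eigenvalues λ = 1, -2, -4.
For λ=1: eigenvector (1,-1,0).
For λ=-2: eigenvector (1,0,0).
For λ=-4: eigenvector (0,2,1).
General solution: c_1e^(t)(1,-1,0) + c_2e^(-2t)(1,0,0) + c_3e^(-4t)(0,2,1).

x(t) = c_1e^(t) + c_2e^(-2t), y(t) = -c_1e^(t) + 2c_3e^(-4t), z(t) = c_3e^(-4t)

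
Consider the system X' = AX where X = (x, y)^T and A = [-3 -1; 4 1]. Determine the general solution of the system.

Coefficient matrix A = [[-3, -1], [4, 1]].
Characteristic polynomial det(A - λI) = λ^2 + 2λ + 1 = 0.
Single eigenvalue λ = -1 with algebraic multiplicity 2.
Eigenvector v = (-1,2); generalized eigenvector w with (A-λI)w=v is (-1,3).
General solution: e^(-t)[C_1·v + C_2·(t·v + w)].

x(t) = -C_1e^(-t) - C_2te^(-t) - C_2e^(-t), y(t) = 2C_1e^(-t) + 2C_2te^(-t) + 3C_2e^(-t)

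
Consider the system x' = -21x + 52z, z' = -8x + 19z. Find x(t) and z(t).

Coefficient matrix A = [[-21, 52], [-8, 19]].
Characteristic polynomial det(A - λI) = λ^2 + 2λ + 17 = 0.
Eigenvalues λ = -1 ± 4i (complex conjugate pair).
For λ=-1+4i: an eigenvector is (-2,-1) - i(-3,-1) = (-2 + 3i, -1 + i).
A real fundamental pair from Re and Im of e^((-1+4i)t)v: X_1 = e^(-t)(cos(4t)·(-2,-1) + sin(4t)·(-3,-1)), X_2 = e^(-t)(sin(4t)·(-2,-1) - cos(4t)·(-3,-1)).
General solution: c_1X_1 + c_2X_2.

x(t) = -3c_1e^(-t)sin(4t) - 2c_1e^(-t)cos(4t) - 2c_2e^(-t)sin(4t) + 3c_2e^(-t)cos(4t), z(t) = -c_1e^(-t)sin(4t) - c_1e^(-t)cos(4t) - c_2e^(-t)sin(4t) + c_2e^(-t)cos(4t)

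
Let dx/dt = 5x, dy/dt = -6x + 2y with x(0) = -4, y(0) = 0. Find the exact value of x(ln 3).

-972

A = [[5,0],[-6,2]]; eigenvalues λ = 5, 2.
Eigenvectors: (1,-2) for λ=5, (0,1) for λ=2.
From the initial condition, c_1 = -4, c_2 = -8.
x(ln 3) = (-4)(3^5)(1) + (-8)(3^2)(0) = -972.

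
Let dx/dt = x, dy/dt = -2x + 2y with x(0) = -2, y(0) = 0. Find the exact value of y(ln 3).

24

A = [[1,0],[-2,2]]; eigenvalues λ = 2, 1.
Eigenvectors: (0,-1) for λ=2, (1,2) for λ=1.
From the initial condition, c_1 = -4, c_2 = -2.
y(ln 3) = (-4)(3^2)(-1) + (-2)(3^1)(2) = 24.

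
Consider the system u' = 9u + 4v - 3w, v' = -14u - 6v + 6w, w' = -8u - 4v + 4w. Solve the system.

Coefficient matrix A = [[9, 4, -3], [-14, -6, 6], [-8, -4, 4]].
det(A - λI) = 0 gives eigenvalues λ = 2, 1, 4.
For λ=2: eigenvector (-2,5,2).
For λ=1: eigenvector (1,-2,0).
For λ=4: eigenvector (-1,2,1).
General solution: c_1e^(2t)(-2,5,2) + c_2e^(t)(1,-2,0) + c_3e^(4t)(-1,2,1).

u(t) = -2c_1e^(2t) + c_2e^(t) - c_3e^(4t), v(t) = 5c_1e^(2t) - 2c_2e^(t) + 2c_3e^(4t), w(t) = 2c_1e^(2t) + c_3e^(4t)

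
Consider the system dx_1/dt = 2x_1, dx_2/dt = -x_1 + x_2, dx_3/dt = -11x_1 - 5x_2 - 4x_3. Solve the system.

x_1(t) = C_1e^(2t), x_2(t) = -C_1e^(2t) + C_2e^(t), x_3(t) = -C_1e^(2t) - C_2e^(t) + C_3e^(-4t)

Coefficient matrix A = [[2, 0, 0], [-1, 1, 0], [-11, -5, -4]].
det(A - λI) = 0 gives eigenvalues λ = 2, 1, -4.
For λ=2: eigenvector (1,-1,-1).
For λ=1: eigenvector (0,1,-1).
For λ=-4: eigenvector (0,0,1).
General solution: C_1e^(2t)(1,-1,-1) + C_2e^(t)(0,1,-1) + C_3e^(-4t)(0,0,1).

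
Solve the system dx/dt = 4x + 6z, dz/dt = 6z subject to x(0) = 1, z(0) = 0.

x(t) = e^(4t), z(t) = 0

Coefficient matrix A = [[4, 6], [0, 6]].
Characteristic polynomial det(A - λI) = λ^2 - 10λ + 24 = 0.
Eigenvalues λ = 4, 6.
For λ=4: (A-λI) row 1 is [0, 6], so an eigenvector is (1, 0).
For λ=6: (A-λI) row 1 is [-2, 6], so an eigenvector is (3, 1).
General solution: K_1e^(4t)(1,0) + K_2e^(6t)(3,1).
Applying x(0)=1, z(0)=0 gives K_1=1, K_2=0.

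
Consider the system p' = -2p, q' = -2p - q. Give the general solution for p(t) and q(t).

p(t) = -C_2e^(-2t), q(t) = C_1e^(-t) - 2C_2e^(-2t)

Coefficient matrix A = [[-2, 0], [-2, -1]].
Characteristic polynomial det(A - λI) = λ^2 + 3λ + 2 = 0.
Eigenvalues λ = -1, -2.
For λ=-1: (A-λI) row 1 is [-1, 0], so an eigenvector is (0, 1).
For λ=-2: (A-λI) row 2 is [-2, 1], so an eigenvector is (-1, -2).
General solution: C_1e^(-t)(0,1) + C_2e^(-2t)(-1,-2).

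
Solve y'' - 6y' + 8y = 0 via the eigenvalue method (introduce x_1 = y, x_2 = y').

y(t) = K_1e^(4t) + K_2e^(2t)

Let x_1 = y, x_2 = y'. Then x_1' = x_2 and x_2' = -8x_1 + 6x_2.
A = [[0,1],[-8,6]]; det(A-λI) = λ^2 - 6λ + 8.
Eigenvalues λ = 4, 2 with eigenvectors (1,4), (1,2).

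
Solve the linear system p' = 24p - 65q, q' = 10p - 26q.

Coefficient matrix A = [[24, -65], [10, -26]].
Characteristic polynomial det(A - λI) = λ^2 + 2λ + 26 = 0.
Eigenvalues λ = -1 ± 5i (complex conjugate pair).
For λ=-1+5i: an eigenvector is (-2,-1) - i(3,1) = (-2 - 3i, -1 - i).
A real fundamental pair from Re and Im of e^((-1+5i)t)v: X_1 = e^(-t)(cos(5t)·(-2,-1) + sin(5t)·(3,1)), X_2 = e^(-t)(sin(5t)·(-2,-1) - cos(5t)·(3,1)).
General solution: c_1X_1 + c_2X_2.

p(t) = 3c_1e^(-t)sin(5t) - 2c_1e^(-t)cos(5t) - 2c_2e^(-t)sin(5t) - 3c_2e^(-t)cos(5t), q(t) = c_1e^(-t)sin(5t) - c_1e^(-t)cos(5t) - c_2e^(-t)sin(5t) - c_2e^(-t)cos(5t)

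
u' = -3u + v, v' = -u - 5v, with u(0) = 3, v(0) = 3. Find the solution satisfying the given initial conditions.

u(t) = 6te^(-4t) + 3e^(-4t), v(t) = -6te^(-4t) + 3e^(-4t)

Coefficient matrix A = [[-3, 1], [-1, -5]].
Characteristic polynomial det(A - λI) = λ^2 + 8λ + 16 = 0.
Single eigenvalue λ = -4 with algebraic multiplicity 2.
Eigenvector v = (-1,1); generalized eigenvector w with (A-λI)w=v is (-1,0).
General solution: e^(-4t)[c_1·v + c_2·(t·v + w)].
Applying u(0)=3, v(0)=3 gives c_1=3, c_2=-6.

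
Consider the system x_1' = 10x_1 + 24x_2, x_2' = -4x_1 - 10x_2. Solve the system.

x_1(t) = -2C_1e^(-2t) + 3C_2e^(2t), x_2(t) = C_1e^(-2t) - C_2e^(2t)

Coefficient matrix A = [[10, 24], [-4, -10]].
Characteristic polynomial det(A - λI) = λ^2 - 4 = 0.
Eigenvalues λ = -2, 2.
For λ=-2: (A-λI) row 1 is [12, 24], so an eigenvector is (-2, 1).
For λ=2: (A-λI) row 1 is [8, 24], so an eigenvector is (3, -1).
General solution: C_1e^(-2t)(-2,1) + C_2e^(2t)(3,-1).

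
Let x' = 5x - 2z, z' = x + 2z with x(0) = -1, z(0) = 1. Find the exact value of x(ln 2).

-40

A = [[5,-2],[1,2]]; eigenvalues λ = 4, 3.
Eigenvectors: (2,1) for λ=4, (-1,-1) for λ=3.
From the initial condition, c_1 = -2, c_2 = -3.
x(ln 2) = (-2)(2^4)(2) + (-3)(2^3)(-1) = -40.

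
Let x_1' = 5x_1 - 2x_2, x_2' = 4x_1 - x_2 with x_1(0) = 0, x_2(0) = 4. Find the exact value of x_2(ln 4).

-224

A = [[5,-2],[4,-1]]; eigenvalues λ = 3, 1.
Eigenvectors: (1,1) for λ=3, (-1,-2) for λ=1.
From the initial condition, c_1 = -4, c_2 = -4.
x_2(ln 4) = (-4)(4^3)(1) + (-4)(4^1)(-2) = -224.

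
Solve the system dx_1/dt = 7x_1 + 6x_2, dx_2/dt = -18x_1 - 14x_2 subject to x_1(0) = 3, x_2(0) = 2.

Coefficient matrix A = [[7, 6], [-18, -14]].
Characteristic polynomial det(A - λI) = λ^2 + 7λ + 10 = 0.
Eigenvalues λ = -2, -5.
For λ=-2: (A-λI) row 1 is [9, 6], so an eigenvector is (-2, 3).
For λ=-5: (A-λI) row 1 is [12, 6], so an eigenvector is (1, -2).
General solution: c_1e^(-2t)(-2,3) + c_2e^(-5t)(1,-2).
Applying x_1(0)=3, x_2(0)=2 gives c_1=-8, c_2=-13.

x_1(t) = 16e^(-2t) - 13e^(-5t), x_2(t) = -24e^(-2t) + 26e^(-5t)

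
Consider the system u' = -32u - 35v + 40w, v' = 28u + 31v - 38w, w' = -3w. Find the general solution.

Coefficient matrix A = [[-32, -35, 40], [28, 31, -38], [0, 0, -3]].
det(A - λI) = 0 gives eigenvalues λ = -4, 3, -3.
For λ=-4: eigenvector (5,-4,0).
For λ=3: eigenvector (-1,1,0).
For λ=-3: eigenvector (5,-3,1).
General solution: c_1e^(-4t)(5,-4,0) + c_2e^(3t)(-1,1,0) + c_3e^(-3t)(5,-3,1).

u(t) = 5c_1e^(-4t) - c_2e^(3t) + 5c_3e^(-3t), v(t) = -4c_1e^(-4t) + c_2e^(3t) - 3c_3e^(-3t), w(t) = c_3e^(-3t)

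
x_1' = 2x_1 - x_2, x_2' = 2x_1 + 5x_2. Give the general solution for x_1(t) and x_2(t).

x_1(t) = -c_1e^(4t) - c_2e^(3t), x_2(t) = 2c_1e^(4t) + c_2e^(3t)

Coefficient matrix A = [[2, -1], [2, 5]].
Characteristic polynomial det(A - λI) = λ^2 - 7λ + 12 = 0.
Eigenvalues λ = 4, 3.
For λ=4: (A-λI) row 1 is [-2, -1], so an eigenvector is (-1, 2).
For λ=3: (A-λI) row 1 is [-1, -1], so an eigenvector is (-1, 1).
General solution: c_1e^(4t)(-1,2) + c_2e^(3t)(-1,1).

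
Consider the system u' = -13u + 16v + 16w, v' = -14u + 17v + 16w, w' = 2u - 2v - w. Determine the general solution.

Coefficient matrix A = [[-13, 16, 16], [-14, 17, 16], [2, -2, -1]].
det(A - λI) = 0 gives eigenvalues λ = 1, 3, -1.
For λ=1: eigenvector (0,-1,1).
For λ=3: eigenvector (1,1,0).
For λ=-1: eigenvector (4,4,-1).
General solution: C_1e^(t)(0,-1,1) + C_2e^(3t)(1,1,0) + C_3e^(-t)(4,4,-1).

u(t) = C_2e^(3t) + 4C_3e^(-t), v(t) = -C_1e^(t) + C_2e^(3t) + 4C_3e^(-t), w(t) = C_1e^(t) - C_3e^(-t)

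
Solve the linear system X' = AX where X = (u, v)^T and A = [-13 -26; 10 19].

Coefficient matrix A = [[-13, -26], [10, 19]].
Characteristic polynomial det(A - λI) = λ^2 - 6λ + 13 = 0.
Eigenvalues λ = 3 ± 2i (complex conjugate pair).
For λ=3+2i: an eigenvector is (3,-2) - i(2,-1) = (3 - 2i, -2 + i).
A real fundamental pair from Re and Im of e^((3+2i)t)v: X_1 = e^(3t)(cos(2t)·(3,-2) + sin(2t)·(2,-1)), X_2 = e^(3t)(sin(2t)·(3,-2) - cos(2t)·(2,-1)).
General solution: K_1X_1 + K_2X_2.

u(t) = 2K_1e^(3t)sin(2t) + 3K_1e^(3t)cos(2t) + 3K_2e^(3t)sin(2t) - 2K_2e^(3t)cos(2t), v(t) = -K_1e^(3t)sin(2t) - 2K_1e^(3t)cos(2t) - 2K_2e^(3t)sin(2t) + K_2e^(3t)cos(2t)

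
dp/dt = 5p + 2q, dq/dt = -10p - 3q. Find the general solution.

p(t) = c_1e^(t)sin(2t) - c_2e^(t)cos(2t), q(t) = -2c_1e^(t)sin(2t) + c_1e^(t)cos(2t) + c_2e^(t)sin(2t) + 2c_2e^(t)cos(2t)

Coefficient matrix A = [[5, 2], [-10, -3]].
Characteristic polynomial det(A - λI) = λ^2 - 2λ + 5 = 0.
Eigenvalues λ = 1 ± 2i (complex conjugate pair).
For λ=1+2i: an eigenvector is (0,1) - i(1,-2) = (0 - i, 1 + 2i).
A real fundamental pair from Re and Im of e^((1+2i)t)v: X_1 = e^(t)(cos(2t)·(0,1) + sin(2t)·(1,-2)), X_2 = e^(t)(sin(2t)·(0,1) - cos(2t)·(1,-2)).
General solution: c_1X_1 + c_2X_2.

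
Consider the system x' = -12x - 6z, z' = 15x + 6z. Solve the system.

x(t) = -K_1e^(-3t)sin(3t) + K_1e^(-3t)cos(3t) + K_2e^(-3t)sin(3t) + K_2e^(-3t)cos(3t), z(t) = 2K_1e^(-3t)sin(3t) - K_1e^(-3t)cos(3t) - K_2e^(-3t)sin(3t) - 2K_2e^(-3t)cos(3t)

Coefficient matrix A = [[-12, -6], [15, 6]].
Characteristic polynomial det(A - λI) = λ^2 + 6λ + 18 = 0.
Eigenvalues λ = -3 ± 3i (complex conjugate pair).
For λ=-3+3i: an eigenvector is (1,-1) - i(-1,2) = (1 + i, -1 - 2i).
A real fundamental pair from Re and Im of e^((-3+3i)t)v: X_1 = e^(-3t)(cos(3t)·(1,-1) + sin(3t)·(-1,2)), X_2 = e^(-3t)(sin(3t)·(1,-1) - cos(3t)·(-1,2)).
General solution: K_1X_1 + K_2X_2.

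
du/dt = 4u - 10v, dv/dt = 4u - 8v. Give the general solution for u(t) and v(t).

u(t) = 2K_1e^(-2t)sin(2t) - K_1e^(-2t)cos(2t) - K_2e^(-2t)sin(2t) - 2K_2e^(-2t)cos(2t), v(t) = K_1e^(-2t)sin(2t) - K_1e^(-2t)cos(2t) - K_2e^(-2t)sin(2t) - K_2e^(-2t)cos(2t)

Coefficient matrix A = [[4, -10], [4, -8]].
Characteristic polynomial det(A - λI) = λ^2 + 4λ + 8 = 0.
Eigenvalues λ = -2 ± 2i (complex conjugate pair).
For λ=-2+2i: an eigenvector is (-1,-1) - i(2,1) = (-1 - 2i, -1 - i).
A real fundamental pair from Re and Im of e^((-2+2i)t)v: X_1 = e^(-2t)(cos(2t)·(-1,-1) + sin(2t)·(2,1)), X_2 = e^(-2t)(sin(2t)·(-1,-1) - cos(2t)·(2,1)).
General solution: K_1X_1 + K_2X_2.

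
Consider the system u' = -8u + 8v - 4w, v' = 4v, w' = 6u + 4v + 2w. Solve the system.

u(t) = c_2e^(-4t) - 2c_3e^(-2t), v(t) = c_1e^(4t), w(t) = 2c_1e^(4t) - c_2e^(-4t) + 3c_3e^(-2t)

Coefficient matrix A = [[-8, 8, -4], [0, 4, 0], [6, 4, 2]].
det(A - λI) = 0 gives eigenvalues λ = 4, -4, -2.
For λ=4: eigenvector (0,1,2).
For λ=-4: eigenvector (1,0,-1).
For λ=-2: eigenvector (-2,0,3).
General solution: c_1e^(4t)(0,1,2) + c_2e^(-4t)(1,0,-1) + c_3e^(-2t)(-2,0,3).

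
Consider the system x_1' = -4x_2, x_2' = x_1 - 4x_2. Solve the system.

x_1(t) = 2K_1e^(-2t) + 2K_2te^(-2t) + K_2e^(-2t), x_2(t) = K_1e^(-2t) + K_2te^(-2t)

Coefficient matrix A = [[0, -4], [1, -4]].
Characteristic polynomial det(A - λI) = λ^2 + 4λ + 4 = 0.
Single eigenvalue λ = -2 with algebraic multiplicity 2.
Eigenvector v = (2,1); generalized eigenvector w with (A-λI)w=v is (1,0).
General solution: e^(-2t)[K_1·v + K_2·(t·v + w)].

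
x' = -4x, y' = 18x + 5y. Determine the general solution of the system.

x(t) = -c_1e^(-4t), y(t) = 2c_1e^(-4t) + c_2e^(5t)

Coefficient matrix A = [[-4, 0], [18, 5]].
Characteristic polynomial det(A - λI) = λ^2 - λ - 20 = 0.
Eigenvalues λ = -4, 5.
For λ=-4: (A-λI) row 2 is [18, 9], so an eigenvector is (-1, 2).
For λ=5: (A-λI) row 1 is [-9, 0], so an eigenvector is (0, 1).
General solution: c_1e^(-4t)(-1,2) + c_2e^(5t)(0,1).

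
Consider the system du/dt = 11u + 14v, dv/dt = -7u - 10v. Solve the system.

Coefficient matrix A = [[11, 14], [-7, -10]].
Characteristic polynomial det(A - λI) = λ^2 - λ - 12 = 0.
Eigenvalues λ = -3, 4.
For λ=-3: (A-λI) row 1 is [14, 14], so an eigenvector is (-1, 1).
For λ=4: (A-λI) row 1 is [7, 14], so an eigenvector is (2, -1).
General solution: K_1e^(-3t)(-1,1) + K_2e^(4t)(2,-1).

u(t) = -K_1e^(-3t) + 2K_2e^(4t), v(t) = K_1e^(-3t) - K_2e^(4t)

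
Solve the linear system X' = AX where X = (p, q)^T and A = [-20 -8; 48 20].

Coefficient matrix A = [[-20, -8], [48, 20]].
Characteristic polynomial det(A - λI) = λ^2 - 16 = 0.
Eigenvalues λ = -4, 4.
For λ=-4: (A-λI) row 1 is [-16, -8], so an eigenvector is (1, -2).
For λ=4: (A-λI) row 1 is [-24, -8], so an eigenvector is (-1, 3).
General solution: K_1e^(-4t)(1,-2) + K_2e^(4t)(-1,3).

p(t) = K_1e^(-4t) - K_2e^(4t), q(t) = -2K_1e^(-4t) + 3K_2e^(4t)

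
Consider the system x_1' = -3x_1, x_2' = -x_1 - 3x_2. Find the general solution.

x_1(t) = -C_2e^(-3t), x_2(t) = C_1e^(-3t) + C_2te^(-3t)

Coefficient matrix A = [[-3, 0], [-1, -3]].
Characteristic polynomial det(A - λI) = λ^2 + 6λ + 9 = 0.
Single eigenvalue λ = -3 with algebraic multiplicity 2.
Eigenvector v = (0,1); generalized eigenvector w with (A-λI)w=v is (-1,0).
General solution: e^(-3t)[C_1·v + C_2·(t·v + w)].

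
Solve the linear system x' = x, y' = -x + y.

x(t) = K_2e^(t), y(t) = -K_1e^(t) - K_2te^(t) + K_2e^(t)

Coefficient matrix A = [[1, 0], [-1, 1]].
Characteristic polynomial det(A - λI) = λ^2 - 2λ + 1 = 0.
Single eigenvalue λ = 1 with algebraic multiplicity 2.
Eigenvector v = (0,-1); generalized eigenvector w with (A-λI)w=v is (1,1).
General solution: e^(t)[K_1·v + K_2·(t·v + w)].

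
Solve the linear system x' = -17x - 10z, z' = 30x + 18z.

Coefficient matrix A = [[-17, -10], [30, 18]].
Characteristic polynomial det(A - λI) = λ^2 - λ - 6 = 0.
Eigenvalues λ = 3, -2.
For λ=3: (A-λI) row 1 is [-20, -10], so an eigenvector is (-1, 2).
For λ=-2: (A-λI) row 1 is [-15, -10], so an eigenvector is (2, -3).
General solution: K_1e^(3t)(-1,2) + K_2e^(-2t)(2,-3).

x(t) = -K_1e^(3t) + 2K_2e^(-2t), z(t) = 2K_1e^(3t) - 3K_2e^(-2t)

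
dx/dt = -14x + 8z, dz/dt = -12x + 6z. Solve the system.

Coefficient matrix A = [[-14, 8], [-12, 6]].
Characteristic polynomial det(A - λI) = λ^2 + 8λ + 12 = 0.
Eigenvalues λ = -6, -2.
For λ=-6: (A-λI) row 1 is [-8, 8], so an eigenvector is (-1, -1).
For λ=-2: (A-λI) row 1 is [-12, 8], so an eigenvector is (-2, -3).
General solution: K_1e^(-6t)(-1,-1) + K_2e^(-2t)(-2,-3).

x(t) = -K_1e^(-6t) - 2K_2e^(-2t), z(t) = -K_1e^(-6t) - 3K_2e^(-2t)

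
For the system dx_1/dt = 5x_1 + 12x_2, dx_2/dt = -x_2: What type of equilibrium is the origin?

saddle

A = [[5,12],[0,-1]]; det(A-λI) = λ^2 - 4λ - 5.
λ = -1, 5: opposite signs.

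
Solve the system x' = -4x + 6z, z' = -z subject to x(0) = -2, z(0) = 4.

x(t) = 8e^(-t) - 10e^(-4t), z(t) = 4e^(-t)

Coefficient matrix A = [[-4, 6], [0, -1]].
Characteristic polynomial det(A - λI) = λ^2 + 5λ + 4 = 0.
Eigenvalues λ = -1, -4.
For λ=-1: (A-λI) row 1 is [-3, 6], so an eigenvector is (-2, -1).
For λ=-4: (A-λI) row 1 is [0, 6], so an eigenvector is (1, 0).
General solution: K_1e^(-t)(-2,-1) + K_2e^(-4t)(1,0).
Applying x(0)=-2, z(0)=4 gives K_1=-4, K_2=-10.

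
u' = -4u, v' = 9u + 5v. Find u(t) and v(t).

Coefficient matrix A = [[-4, 0], [9, 5]].
Characteristic polynomial det(A - λI) = λ^2 - λ - 20 = 0.
Eigenvalues λ = -4, 5.
For λ=-4: (A-λI) row 2 is [9, 9], so an eigenvector is (-1, 1).
For λ=5: (A-λI) row 1 is [-9, 0], so an eigenvector is (0, -1).
General solution: K_1e^(-4t)(-1,1) + K_2e^(5t)(0,-1).

u(t) = -K_1e^(-4t), v(t) = K_1e^(-4t) - K_2e^(5t)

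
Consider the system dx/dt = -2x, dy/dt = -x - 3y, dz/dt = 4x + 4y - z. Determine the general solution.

x(t) = C_1e^(-2t), y(t) = -C_1e^(-2t) + C_3e^(-3t), z(t) = C_2e^(-t) - 2C_3e^(-3t)

Coefficient matrix A = [[-2, 0, 0], [-1, -3, 0], [4, 4, -1]].
det(A - λI) = 0 gives eigenvalues λ = -2, -1, -3.
For λ=-2: eigenvector (1,-1,0).
For λ=-1: eigenvector (0,0,1).
For λ=-3: eigenvector (0,1,-2).
General solution: C_1e^(-2t)(1,-1,0) + C_2e^(-t)(0,0,1) + C_3e^(-3t)(0,1,-2).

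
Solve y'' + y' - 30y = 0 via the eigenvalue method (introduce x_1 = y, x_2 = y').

y(t) = c_1e^(-6t) + c_2e^(5t)

Let x_1 = y, x_2 = y'. Then x_1' = x_2 and x_2' = 30x_1 - x_2.
A = [[0,1],[30,-1]]; det(A-λI) = λ^2 + λ - 30.
Eigenvalues λ = -6, 5 with eigenvectors (1,-6), (1,5).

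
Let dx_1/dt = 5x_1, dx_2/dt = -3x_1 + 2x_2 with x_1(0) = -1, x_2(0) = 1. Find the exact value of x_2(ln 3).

243

A = [[5,0],[-3,2]]; eigenvalues λ = 2, 5.
Eigenvectors: (0,-1) for λ=2, (1,-1) for λ=5.
From the initial condition, c_1 = 0, c_2 = -1.
x_2(ln 3) = (0)(3^2)(-1) + (-1)(3^5)(-1) = 243.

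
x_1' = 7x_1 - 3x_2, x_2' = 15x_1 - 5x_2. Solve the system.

x_1(t) = -C_1e^(t)sin(3t) + C_2e^(t)cos(3t), x_2(t) = -2C_1e^(t)sin(3t) + C_1e^(t)cos(3t) + C_2e^(t)sin(3t) + 2C_2e^(t)cos(3t)

Coefficient matrix A = [[7, -3], [15, -5]].
Characteristic polynomial det(A - λI) = λ^2 - 2λ + 10 = 0.
Eigenvalues λ = 1 ± 3i (complex conjugate pair).
For λ=1+3i: an eigenvector is (0,1) - i(-1,-2) = (0 + i, 1 + 2i).
A real fundamental pair from Re and Im of e^((1+3i)t)v: X_1 = e^(t)(cos(3t)·(0,1) + sin(3t)·(-1,-2)), X_2 = e^(t)(sin(3t)·(0,1) - cos(3t)·(-1,-2)).
General solution: C_1X_1 + C_2X_2.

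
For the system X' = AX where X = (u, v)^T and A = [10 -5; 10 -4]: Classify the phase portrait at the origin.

unstable spiral

A = [[10,-5],[10,-4]]; det(A-λI) = λ^2 - 6λ + 10.
λ = 3 ± i: positive real part.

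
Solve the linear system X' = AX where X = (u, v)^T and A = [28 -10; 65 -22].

u(t) = -K_1e^(3t)sin(5t) + K_1e^(3t)cos(5t) + K_2e^(3t)sin(5t) + K_2e^(3t)cos(5t), v(t) = -2K_1e^(3t)sin(5t) + 3K_1e^(3t)cos(5t) + 3K_2e^(3t)sin(5t) + 2K_2e^(3t)cos(5t)

Coefficient matrix A = [[28, -10], [65, -22]].
Characteristic polynomial det(A - λI) = λ^2 - 6λ + 34 = 0.
Eigenvalues λ = 3 ± 5i (complex conjugate pair).
For λ=3+5i: an eigenvector is (1,3) - i(-1,-2) = (1 + i, 3 + 2i).
A real fundamental pair from Re and Im of e^((3+5i)t)v: X_1 = e^(3t)(cos(5t)·(1,3) + sin(5t)·(-1,-2)), X_2 = e^(3t)(sin(5t)·(1,3) - cos(5t)·(-1,-2)).
General solution: K_1X_1 + K_2X_2.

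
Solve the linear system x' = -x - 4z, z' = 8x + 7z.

x(t) = K_1e^(3t)sin(4t) - K_2e^(3t)cos(4t), z(t) = -K_1e^(3t)sin(4t) - K_1e^(3t)cos(4t) - K_2e^(3t)sin(4t) + K_2e^(3t)cos(4t)

Coefficient matrix A = [[-1, -4], [8, 7]].
Characteristic polynomial det(A - λI) = λ^2 - 6λ + 25 = 0.
Eigenvalues λ = 3 ± 4i (complex conjugate pair).
For λ=3+4i: an eigenvector is (0,-1) - i(1,-1) = (0 - i, -1 + i).
A real fundamental pair from Re and Im of e^((3+4i)t)v: X_1 = e^(3t)(cos(4t)·(0,-1) + sin(4t)·(1,-1)), X_2 = e^(3t)(sin(4t)·(0,-1) - cos(4t)·(1,-1)).
General solution: K_1X_1 + K_2X_2.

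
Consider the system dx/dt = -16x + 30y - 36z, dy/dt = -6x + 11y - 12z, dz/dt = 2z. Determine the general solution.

Coefficient matrix A = [[-16, 30, -36], [-6, 11, -12], [0, 0, 2]].
det(A - λI) = 0 gives eigenvalues λ = 2, -1, -4.
For λ=2: eigenvector (-2,0,1).
For λ=-1: eigenvector (2,1,0).
For λ=-4: eigenvector (5,2,0).
General solution: c_1e^(2t)(-2,0,1) + c_2e^(-t)(2,1,0) + c_3e^(-4t)(5,2,0).

x(t) = -2c_1e^(2t) + 2c_2e^(-t) + 5c_3e^(-4t), y(t) = c_2e^(-t) + 2c_3e^(-4t), z(t) = c_1e^(2t)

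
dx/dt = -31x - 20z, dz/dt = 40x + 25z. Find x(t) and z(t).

Coefficient matrix A = [[-31, -20], [40, 25]].
Characteristic polynomial det(A - λI) = λ^2 + 6λ + 25 = 0.
Eigenvalues λ = -3 ± 4i (complex conjugate pair).
For λ=-3+4i: an eigenvector is (-1,1) - i(2,-3) = (-1 - 2i, 1 + 3i).
A real fundamental pair from Re and Im of e^((-3+4i)t)v: X_1 = e^(-3t)(cos(4t)·(-1,1) + sin(4t)·(2,-3)), X_2 = e^(-3t)(sin(4t)·(-1,1) - cos(4t)·(2,-3)).
General solution: c_1X_1 + c_2X_2.

x(t) = 2c_1e^(-3t)sin(4t) - c_1e^(-3t)cos(4t) - c_2e^(-3t)sin(4t) - 2c_2e^(-3t)cos(4t), z(t) = -3c_1e^(-3t)sin(4t) + c_1e^(-3t)cos(4t) + c_2e^(-3t)sin(4t) + 3c_2e^(-3t)cos(4t)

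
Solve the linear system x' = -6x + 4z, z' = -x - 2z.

x(t) = -2K_1e^(-4t) - 2K_2te^(-4t) + 3K_2e^(-4t), z(t) = -K_1e^(-4t) - K_2te^(-4t) + K_2e^(-4t)

Coefficient matrix A = [[-6, 4], [-1, -2]].
Characteristic polynomial det(A - λI) = λ^2 + 8λ + 16 = 0.
Single eigenvalue λ = -4 with algebraic multiplicity 2.
Eigenvector v = (-2,-1); generalized eigenvector w with (A-λI)w=v is (3,1).
General solution: e^(-4t)[K_1·v + K_2·(t·v + w)].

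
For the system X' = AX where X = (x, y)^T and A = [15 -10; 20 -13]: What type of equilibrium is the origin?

unstable spiral

A = [[15,-10],[20,-13]]; det(A-λI) = λ^2 - 2λ + 5.
λ = 1 ± 2i: positive real part.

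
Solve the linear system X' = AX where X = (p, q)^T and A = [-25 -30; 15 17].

Coefficient matrix A = [[-25, -30], [15, 17]].
Characteristic polynomial det(A - λI) = λ^2 + 8λ + 25 = 0.
Eigenvalues λ = -4 ± 3i (complex conjugate pair).
For λ=-4+3i: an eigenvector is (1,-1) - i(3,-2) = (1 - 3i, -1 + 2i).
A real fundamental pair from Re and Im of e^((-4+3i)t)v: X_1 = e^(-4t)(cos(3t)·(1,-1) + sin(3t)·(3,-2)), X_2 = e^(-4t)(sin(3t)·(1,-1) - cos(3t)·(3,-2)).
General solution: C_1X_1 + C_2X_2.

p(t) = 3C_1e^(-4t)sin(3t) + C_1e^(-4t)cos(3t) + C_2e^(-4t)sin(3t) - 3C_2e^(-4t)cos(3t), q(t) = -2C_1e^(-4t)sin(3t) - C_1e^(-4t)cos(3t) - C_2e^(-4t)sin(3t) + 2C_2e^(-4t)cos(3t)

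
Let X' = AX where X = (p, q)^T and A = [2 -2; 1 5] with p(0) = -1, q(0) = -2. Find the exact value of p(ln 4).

896

A = [[2,-2],[1,5]]; eigenvalues λ = 4, 3.
Eigenvectors: (1,-1) for λ=4, (2,-1) for λ=3.
From the initial condition, c_1 = 5, c_2 = -3.
p(ln 4) = (5)(4^4)(1) + (-3)(4^3)(2) = 896.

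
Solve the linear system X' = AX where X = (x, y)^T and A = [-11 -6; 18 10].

x(t) = -C_1e^(t) + 2C_2e^(-2t), y(t) = 2C_1e^(t) - 3C_2e^(-2t)

Coefficient matrix A = [[-11, -6], [18, 10]].
Characteristic polynomial det(A - λI) = λ^2 + λ - 2 = 0.
Eigenvalues λ = 1, -2.
For λ=1: (A-λI) row 1 is [-12, -6], so an eigenvector is (-1, 2).
For λ=-2: (A-λI) row 1 is [-9, -6], so an eigenvector is (2, -3).
General solution: C_1e^(t)(-1,2) + C_2e^(-2t)(2,-3).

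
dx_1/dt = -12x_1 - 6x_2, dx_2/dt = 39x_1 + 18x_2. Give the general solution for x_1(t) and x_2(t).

x_1(t) = -c_1e^(3t)sin(3t) + c_1e^(3t)cos(3t) + c_2e^(3t)sin(3t) + c_2e^(3t)cos(3t), x_2(t) = 3c_1e^(3t)sin(3t) - 2c_1e^(3t)cos(3t) - 2c_2e^(3t)sin(3t) - 3c_2e^(3t)cos(3t)

Coefficient matrix A = [[-12, -6], [39, 18]].
Characteristic polynomial det(A - λI) = λ^2 - 6λ + 18 = 0.
Eigenvalues λ = 3 ± 3i (complex conjugate pair).
For λ=3+3i: an eigenvector is (1,-2) - i(-1,3) = (1 + i, -2 - 3i).
A real fundamental pair from Re and Im of e^((3+3i)t)v: X_1 = e^(3t)(cos(3t)·(1,-2) + sin(3t)·(-1,3)), X_2 = e^(3t)(sin(3t)·(1,-2) - cos(3t)·(-1,3)).
General solution: c_1X_1 + c_2X_2.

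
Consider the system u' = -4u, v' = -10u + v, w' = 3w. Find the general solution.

Coefficient matrix A = [[-4, 0, 0], [-10, 1, 0], [0, 0, 3]].
det(A - λI) = 0 gives eigenvalues λ = -4, 1, 3.
For λ=-4: eigenvector (1,2,0).
For λ=1: eigenvector (0,1,0).
For λ=3: eigenvector (0,0,1).
General solution: C_1e^(-4t)(1,2,0) + C_2e^(t)(0,1,0) + C_3e^(3t)(0,0,1).

u(t) = C_1e^(-4t), v(t) = 2C_1e^(-4t) + C_2e^(t), w(t) = C_3e^(3t)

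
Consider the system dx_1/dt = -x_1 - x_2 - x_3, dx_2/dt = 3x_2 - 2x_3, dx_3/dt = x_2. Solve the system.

x_1(t) = K_1e^(2t) + K_2e^(t) + K_3e^(-t), x_2(t) = -2K_1e^(2t) - K_2e^(t), x_3(t) = -K_1e^(2t) - K_2e^(t)

Coefficient matrix A = [[-1, -1, -1], [0, 3, -2], [0, 1, 0]].
det(A - λI) = 0 gives eigenvalues λ = 2, 1, -1.
For λ=2: eigenvector (1,-2,-1).
For λ=1: eigenvector (1,-1,-1).
For λ=-1: eigenvector (1,0,0).
General solution: K_1e^(2t)(1,-2,-1) + K_2e^(t)(1,-1,-1) + K_3e^(-t)(1,0,0).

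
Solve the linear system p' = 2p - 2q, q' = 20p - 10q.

Coefficient matrix A = [[2, -2], [20, -10]].
Characteristic polynomial det(A - λI) = λ^2 + 8λ + 20 = 0.
Eigenvalues λ = -4 ± 2i (complex conjugate pair).
For λ=-4+2i: an eigenvector is (-1,-3) - i(0,-1) = (-1, -3 + i).
A real fundamental pair from Re and Im of e^((-4+2i)t)v: X_1 = e^(-4t)(cos(2t)·(-1,-3) + sin(2t)·(0,-1)), X_2 = e^(-4t)(sin(2t)·(-1,-3) - cos(2t)·(0,-1)).
General solution: K_1X_1 + K_2X_2.

p(t) = -K_1e^(-4t)cos(2t) - K_2e^(-4t)sin(2t), q(t) = -K_1e^(-4t)sin(2t) - 3K_1e^(-4t)cos(2t) - 3K_2e^(-4t)sin(2t) + K_2e^(-4t)cos(2t)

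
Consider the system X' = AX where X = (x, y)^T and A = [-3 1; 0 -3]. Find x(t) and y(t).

x(t) = C_1e^(-3t) + C_2te^(-3t) - C_2e^(-3t), y(t) = C_2e^(-3t)

Coefficient matrix A = [[-3, 1], [0, -3]].
Characteristic polynomial det(A - λI) = λ^2 + 6λ + 9 = 0.
Single eigenvalue λ = -3 with algebraic multiplicity 2.
Eigenvector v = (1,0); generalized eigenvector w with (A-λI)w=v is (-1,1).
General solution: e^(-3t)[C_1·v + C_2·(t·v + w)].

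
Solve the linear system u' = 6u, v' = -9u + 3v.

u(t) = c_2e^(6t), v(t) = -c_1e^(3t) - 3c_2e^(6t)

Coefficient matrix A = [[6, 0], [-9, 3]].
Characteristic polynomial det(A - λI) = λ^2 - 9λ + 18 = 0.
Eigenvalues λ = 3, 6.
For λ=3: (A-λI) row 1 is [3, 0], so an eigenvector is (0, -1).
For λ=6: (A-λI) row 2 is [-9, -3], so an eigenvector is (1, -3).
General solution: c_1e^(3t)(0,-1) + c_2e^(6t)(1,-3).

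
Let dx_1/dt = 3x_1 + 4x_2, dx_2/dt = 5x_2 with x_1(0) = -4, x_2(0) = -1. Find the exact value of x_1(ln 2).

A = [[3,4],[0,5]]; eigenvalues λ = 5, 3.
Eigenvectors: (-2,-1) for λ=5, (1,0) for λ=3.
From the initial condition, c_1 = 1, c_2 = -2.
x_1(ln 2) = (1)(2^5)(-2) + (-2)(2^3)(1) = -80.

-80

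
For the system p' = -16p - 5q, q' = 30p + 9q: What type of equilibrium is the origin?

A = [[-16,-5],[30,9]]; det(A-λI) = λ^2 + 7λ + 6.
λ = -1, -6: both negative.

stable node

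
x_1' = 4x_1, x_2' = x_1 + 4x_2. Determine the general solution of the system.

Coefficient matrix A = [[4, 0], [1, 4]].
Characteristic polynomial det(A - λI) = λ^2 - 8λ + 16 = 0.
Single eigenvalue λ = 4 with algebraic multiplicity 2.
Eigenvector v = (0,-1); generalized eigenvector w with (A-λI)w=v is (-1,3).
General solution: e^(4t)[K_1·v + K_2·(t·v + w)].

x_1(t) = -K_2e^(4t), x_2(t) = -K_1e^(4t) - K_2te^(4t) + 3K_2e^(4t)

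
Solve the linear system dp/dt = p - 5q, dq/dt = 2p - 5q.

p(t) = -2c_1e^(-2t)sin(t) + c_1e^(-2t)cos(t) + c_2e^(-2t)sin(t) + 2c_2e^(-2t)cos(t), q(t) = -c_1e^(-2t)sin(t) + c_1e^(-2t)cos(t) + c_2e^(-2t)sin(t) + c_2e^(-2t)cos(t)

Coefficient matrix A = [[1, -5], [2, -5]].
Characteristic polynomial det(A - λI) = λ^2 + 4λ + 5 = 0.
Eigenvalues λ = -2 ± i (complex conjugate pair).
For λ=-2+i: an eigenvector is (1,1) - i(-2,-1) = (1 + 2i, 1 + i).
A real fundamental pair from Re and Im of e^((-2+i)t)v: X_1 = e^(-2t)(cos(t)·(1,1) + sin(t)·(-2,-1)), X_2 = e^(-2t)(sin(t)·(1,1) - cos(t)·(-2,-1)).
General solution: c_1X_1 + c_2X_2.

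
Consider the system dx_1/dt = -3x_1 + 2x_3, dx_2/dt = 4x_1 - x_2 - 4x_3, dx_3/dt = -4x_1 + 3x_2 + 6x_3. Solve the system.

x_1(t) = -K_1e^(t) + K_2e^(-t) + 2K_3e^(2t), x_2(t) = 2K_1e^(t) - K_2e^(-t) - 4K_3e^(2t), x_3(t) = -2K_1e^(t) + K_2e^(-t) + 5K_3e^(2t)

Coefficient matrix A = [[-3, 0, 2], [4, -1, -4], [-4, 3, 6]].
det(A - λI) = 0 gives eigenvalues λ = 1, -1, 2.
For λ=1: eigenvector (-1,2,-2).
For λ=-1: eigenvector (1,-1,1).
For λ=2: eigenvector (2,-4,5).
General solution: K_1e^(t)(-1,2,-2) + K_2e^(-t)(1,-1,1) + K_3e^(2t)(2,-4,5).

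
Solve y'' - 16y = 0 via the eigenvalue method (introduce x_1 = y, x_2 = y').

y(t) = C_1e^(4t) + C_2e^(-4t)

Let x_1 = y, x_2 = y'. Then x_1' = x_2 and x_2' = 16x_1.
A = [[0,1],[16,0]]; det(A-λI) = λ^2 - 16.
Eigenvalues λ = 4, -4 with eigenvectors (1,4), (1,-4).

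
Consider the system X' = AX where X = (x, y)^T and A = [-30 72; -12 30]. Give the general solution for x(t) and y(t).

Coefficient matrix A = [[-30, 72], [-12, 30]].
Characteristic polynomial det(A - λI) = λ^2 - 36 = 0.
Eigenvalues λ = -6, 6.
For λ=-6: (A-λI) row 1 is [-24, 72], so an eigenvector is (-3, -1).
For λ=6: (A-λI) row 1 is [-36, 72], so an eigenvector is (2, 1).
General solution: K_1e^(-6t)(-3,-1) + K_2e^(6t)(2,1).

x(t) = -3K_1e^(-6t) + 2K_2e^(6t), y(t) = -K_1e^(-6t) + K_2e^(6t)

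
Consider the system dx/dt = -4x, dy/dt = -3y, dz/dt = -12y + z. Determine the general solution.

Coefficient matrix A = [[-4, 0, 0], [0, -3, 0], [0, -12, 1]].
det(A - λI) = 0 gives eigenvalues λ = -4, 1, -3.
For λ=-4: eigenvector (1,0,0).
For λ=1: eigenvector (0,0,1).
For λ=-3: eigenvector (0,1,3).
General solution: c_1e^(-4t)(1,0,0) + c_2e^(t)(0,0,1) + c_3e^(-3t)(0,1,3).

x(t) = c_1e^(-4t), y(t) = c_3e^(-3t), z(t) = c_2e^(t) + 3c_3e^(-3t)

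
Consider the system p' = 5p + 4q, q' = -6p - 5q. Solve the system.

p(t) = 2C_1e^(-t) + C_2e^(t), q(t) = -3C_1e^(-t) - C_2e^(t)

Coefficient matrix A = [[5, 4], [-6, -5]].
Characteristic polynomial det(A - λI) = λ^2 - 1 = 0.
Eigenvalues λ = -1, 1.
For λ=-1: (A-λI) row 1 is [6, 4], so an eigenvector is (2, -3).
For λ=1: (A-λI) row 1 is [4, 4], so an eigenvector is (1, -1).
General solution: C_1e^(-t)(2,-3) + C_2e^(t)(1,-1).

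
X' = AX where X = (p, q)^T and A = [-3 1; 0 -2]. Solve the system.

Coefficient matrix A = [[-3, 1], [0, -2]].
Characteristic polynomial det(A - λI) = λ^2 + 5λ + 6 = 0.
Eigenvalues λ = -2, -3.
For λ=-2: (A-λI) row 1 is [-1, 1], so an eigenvector is (-1, -1).
For λ=-3: (A-λI) row 1 is [0, 1], so an eigenvector is (1, 0).
General solution: K_1e^(-2t)(-1,-1) + K_2e^(-3t)(1,0).

p(t) = -K_1e^(-2t) + K_2e^(-3t), q(t) = -K_1e^(-2t)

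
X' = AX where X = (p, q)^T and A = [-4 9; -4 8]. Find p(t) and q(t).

p(t) = -3c_1e^(2t) - 3c_2te^(2t) + 2c_2e^(2t), q(t) = -2c_1e^(2t) - 2c_2te^(2t) + c_2e^(2t)

Coefficient matrix A = [[-4, 9], [-4, 8]].
Characteristic polynomial det(A - λI) = λ^2 - 4λ + 4 = 0.
Single eigenvalue λ = 2 with algebraic multiplicity 2.
Eigenvector v = (-3,-2); generalized eigenvector w with (A-λI)w=v is (2,1).
General solution: e^(2t)[c_1·v + c_2·(t·v + w)].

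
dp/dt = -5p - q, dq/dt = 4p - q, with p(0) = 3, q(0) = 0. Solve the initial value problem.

p(t) = -6te^(-3t) + 3e^(-3t), q(t) = 12te^(-3t)

Coefficient matrix A = [[-5, -1], [4, -1]].
Characteristic polynomial det(A - λI) = λ^2 + 6λ + 9 = 0.
Single eigenvalue λ = -3 with algebraic multiplicity 2.
Eigenvector v = (-1,2); generalized eigenvector w with (A-λI)w=v is (1,-1).
General solution: e^(-3t)[C_1·v + C_2·(t·v + w)].
Applying p(0)=3, q(0)=0 gives C_1=3, C_2=6.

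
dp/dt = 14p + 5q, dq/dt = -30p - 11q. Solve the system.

Coefficient matrix A = [[14, 5], [-30, -11]].
Characteristic polynomial det(A - λI) = λ^2 - 3λ - 4 = 0.
Eigenvalues λ = -1, 4.
For λ=-1: (A-λI) row 1 is [15, 5], so an eigenvector is (-1, 3).
For λ=4: (A-λI) row 1 is [10, 5], so an eigenvector is (1, -2).
General solution: c_1e^(-t)(-1,3) + c_2e^(4t)(1,-2).

p(t) = -c_1e^(-t) + c_2e^(4t), q(t) = 3c_1e^(-t) - 2c_2e^(4t)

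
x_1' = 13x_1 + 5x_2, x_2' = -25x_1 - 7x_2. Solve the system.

Coefficient matrix A = [[13, 5], [-25, -7]].
Characteristic polynomial det(A - λI) = λ^2 - 6λ + 34 = 0.
Eigenvalues λ = 3 ± 5i (complex conjugate pair).
For λ=3+5i: an eigenvector is (1,-2) - i(0,-1) = (1, -2 + i).
A real fundamental pair from Re and Im of e^((3+5i)t)v: X_1 = e^(3t)(cos(5t)·(1,-2) + sin(5t)·(0,-1)), X_2 = e^(3t)(sin(5t)·(1,-2) - cos(5t)·(0,-1)).
General solution: c_1X_1 + c_2X_2.

x_1(t) = c_1e^(3t)cos(5t) + c_2e^(3t)sin(5t), x_2(t) = -c_1e^(3t)sin(5t) - 2c_1e^(3t)cos(5t) - 2c_2e^(3t)sin(5t) + c_2e^(3t)cos(5t)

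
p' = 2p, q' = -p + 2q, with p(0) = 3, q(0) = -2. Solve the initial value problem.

p(t) = 3e^(2t), q(t) = -3te^(2t) - 2e^(2t)

Coefficient matrix A = [[2, 0], [-1, 2]].
Characteristic polynomial det(A - λI) = λ^2 - 4λ + 4 = 0.
Single eigenvalue λ = 2 with algebraic multiplicity 2.
Eigenvector v = (0,-1); generalized eigenvector w with (A-λI)w=v is (1,2).
General solution: e^(2t)[c_1·v + c_2·(t·v + w)].
Applying p(0)=3, q(0)=-2 gives c_1=8, c_2=3.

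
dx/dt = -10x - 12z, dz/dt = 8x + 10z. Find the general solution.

x(t) = -K_1e^(2t) - 3K_2e^(-2t), z(t) = K_1e^(2t) + 2K_2e^(-2t)

Coefficient matrix A = [[-10, -12], [8, 10]].
Characteristic polynomial det(A - λI) = λ^2 - 4 = 0.
Eigenvalues λ = 2, -2.
For λ=2: (A-λI) row 1 is [-12, -12], so an eigenvector is (-1, 1).
For λ=-2: (A-λI) row 1 is [-8, -12], so an eigenvector is (-3, 2).
General solution: K_1e^(2t)(-1,1) + K_2e^(-2t)(-3,2).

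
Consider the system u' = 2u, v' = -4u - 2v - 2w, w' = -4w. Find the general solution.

Coefficient matrix A = [[2, 0, 0], [-4, -2, -2], [0, 0, -4]].
det(A - λI) = 0 gives eigenvalues λ = 2, -2, -4.
For λ=2: eigenvector (1,-1,0).
For λ=-2: eigenvector (0,1,0).
For λ=-4: eigenvector (0,1,1).
General solution: K_1e^(2t)(1,-1,0) + K_2e^(-2t)(0,1,0) + K_3e^(-4t)(0,1,1).

u(t) = K_1e^(2t), v(t) = -K_1e^(2t) + K_2e^(-2t) + K_3e^(-4t), w(t) = K_3e^(-4t)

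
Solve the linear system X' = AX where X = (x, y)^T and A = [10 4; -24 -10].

Coefficient matrix A = [[10, 4], [-24, -10]].
Characteristic polynomial det(A - λI) = λ^2 - 4 = 0.
Eigenvalues λ = 2, -2.
For λ=2: (A-λI) row 1 is [8, 4], so an eigenvector is (-1, 2).
For λ=-2: (A-λI) row 1 is [12, 4], so an eigenvector is (1, -3).
General solution: c_1e^(2t)(-1,2) + c_2e^(-2t)(1,-3).

x(t) = -c_1e^(2t) + c_2e^(-2t), y(t) = 2c_1e^(2t) - 3c_2e^(-2t)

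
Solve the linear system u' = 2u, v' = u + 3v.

u(t) = -K_1e^(2t), v(t) = K_1e^(2t) - K_2e^(3t)

Coefficient matrix A = [[2, 0], [1, 3]].
Characteristic polynomial det(A - λI) = λ^2 - 5λ + 6 = 0.
Eigenvalues λ = 2, 3.
For λ=2: (A-λI) row 2 is [1, 1], so an eigenvector is (-1, 1).
For λ=3: (A-λI) row 1 is [-1, 0], so an eigenvector is (0, -1).
General solution: K_1e^(2t)(-1,1) + K_2e^(3t)(0,-1).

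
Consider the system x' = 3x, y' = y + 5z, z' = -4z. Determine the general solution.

x(t) = c_1e^(3t), y(t) = c_2e^(-4t) + c_3e^(t), z(t) = -c_2e^(-4t)

Coefficient matrix A = [[3, 0, 0], [0, 1, 5], [0, 0, -4]].
det(A - λI) = 0 gives eigenvalues λ = 3, -4, 1.
For λ=3: eigenvector (1,0,0).
For λ=-4: eigenvector (0,1,-1).
For λ=1: eigenvector (0,1,0).
General solution: c_1e^(3t)(1,0,0) + c_2e^(-4t)(0,1,-1) + c_3e^(t)(0,1,0).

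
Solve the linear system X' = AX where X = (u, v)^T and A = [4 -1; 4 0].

u(t) = -c_1e^(2t) - c_2te^(2t) - 2c_2e^(2t), v(t) = -2c_1e^(2t) - 2c_2te^(2t) - 3c_2e^(2t)

Coefficient matrix A = [[4, -1], [4, 0]].
Characteristic polynomial det(A - λI) = λ^2 - 4λ + 4 = 0.
Single eigenvalue λ = 2 with algebraic multiplicity 2.
Eigenvector v = (-1,-2); generalized eigenvector w with (A-λI)w=v is (-2,-3).
General solution: e^(2t)[c_1·v + c_2·(t·v + w)].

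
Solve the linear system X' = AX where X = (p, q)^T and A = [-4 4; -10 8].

Coefficient matrix A = [[-4, 4], [-10, 8]].
Characteristic polynomial det(A - λI) = λ^2 - 4λ + 8 = 0.
Eigenvalues λ = 2 ± 2i (complex conjugate pair).
For λ=2+2i: an eigenvector is (-1,-2) - i(-1,-1) = (-1 + i, -2 + i).
A real fundamental pair from Re and Im of e^((2+2i)t)v: X_1 = e^(2t)(cos(2t)·(-1,-2) + sin(2t)·(-1,-1)), X_2 = e^(2t)(sin(2t)·(-1,-2) - cos(2t)·(-1,-1)).
General solution: K_1X_1 + K_2X_2.

p(t) = -K_1e^(2t)sin(2t) - K_1e^(2t)cos(2t) - K_2e^(2t)sin(2t) + K_2e^(2t)cos(2t), q(t) = -K_1e^(2t)sin(2t) - 2K_1e^(2t)cos(2t) - 2K_2e^(2t)sin(2t) + K_2e^(2t)cos(2t)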